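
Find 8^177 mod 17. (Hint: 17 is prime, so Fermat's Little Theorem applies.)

Step 1: Since 17 is prime, by Fermat's Little Theorem: 8^16 = 1 (mod 17).
Step 2: Reduce exponent: 177 mod 16 = 1.
Step 3: So 8^177 = 8^1 (mod 17).
Step 4: 8^1 mod 17 = 8.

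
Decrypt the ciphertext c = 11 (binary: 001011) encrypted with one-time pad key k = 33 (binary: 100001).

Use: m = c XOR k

Step 1: XOR ciphertext with key:
  Ciphertext: 001011
  Key:        100001
  XOR:        101010
Step 2: Plaintext = 101010 = 42 in decimal.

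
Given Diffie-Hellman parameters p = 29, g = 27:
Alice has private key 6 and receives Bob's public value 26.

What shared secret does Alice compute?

Step 1: s = B^a mod p = 26^6 mod 29.
  26^1 mod 29 = 26
  26^2 mod 29 = (26 * 26) mod 29 = 9
  26^3 mod 29 = (9 * 26) mod 29 = 2
  26^4 mod 29 = (2 * 26) mod 29 = 23
  26^5 mod 29 = (23 * 26) mod 29 = 18
  26^6 mod 29 = (18 * 26) mod 29 = 4
Result: shared secret = 4.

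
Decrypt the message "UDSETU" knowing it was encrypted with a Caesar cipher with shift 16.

Step 1: Reverse the shift by subtracting 16 from each letter position.
  U (position 20) -> position (20-16) mod 26 = 4 -> E
  D (position 3) -> position (3-16) mod 26 = 13 -> N
  S (position 18) -> position (18-16) mod 26 = 2 -> C
  E (position 4) -> position (4-16) mod 26 = 14 -> O
  T (position 19) -> position (19-16) mod 26 = 3 -> D
  U (position 20) -> position (20-16) mod 26 = 4 -> E
Decrypted message: ENCODE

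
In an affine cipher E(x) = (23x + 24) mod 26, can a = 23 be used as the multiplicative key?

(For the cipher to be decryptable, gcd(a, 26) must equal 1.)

Step 1: Compute gcd(23, 26).
Step 2: gcd(23, 26) = 1.
Since gcd = 1, 23 is coprime with 26, so it is a valid key.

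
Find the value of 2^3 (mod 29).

Step 1: Compute 2^3 mod 29 step by step, reducing modulo 29 at each step.
  2^1 mod 29 = 2
  2^2 mod 29 = (2 * 2) mod 29 = 4
  2^3 mod 29 = (4 * 2) mod 29 = 8
Step 2: Result = 8.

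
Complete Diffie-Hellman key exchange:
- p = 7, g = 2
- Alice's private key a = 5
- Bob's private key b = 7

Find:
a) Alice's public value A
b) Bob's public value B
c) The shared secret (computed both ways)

Step 1: A = g^a mod p = 2^5 mod 7 = 4.
Step 2: B = g^b mod p = 2^7 mod 7 = 2.
Step 3: Alice computes s = B^a mod p = 2^5 mod 7 = 4.
Step 4: Bob computes s = A^b mod p = 4^7 mod 7 = 4.
Both sides agree: shared secret = 4.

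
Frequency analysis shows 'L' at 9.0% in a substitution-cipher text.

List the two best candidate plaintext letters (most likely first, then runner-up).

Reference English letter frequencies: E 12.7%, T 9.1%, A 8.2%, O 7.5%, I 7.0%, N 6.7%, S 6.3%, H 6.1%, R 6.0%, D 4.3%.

Step 1: Observed frequency of 'L' is 9.0%.
Step 2: Compute distances to each reference frequency and sort:
  T (9.1%): difference = 0.1% <-- BEST
  A (8.2%): difference = 0.8% <-- RUNNER-UP
  O (7.5%): difference = 1.5%
  I (7.0%): difference = 2.0%
  N (6.7%): difference = 2.3%
Step 3: Most likely is 'T' (9.1%, diff 0.1%); second most likely is 'A' (8.2%, diff 0.8%).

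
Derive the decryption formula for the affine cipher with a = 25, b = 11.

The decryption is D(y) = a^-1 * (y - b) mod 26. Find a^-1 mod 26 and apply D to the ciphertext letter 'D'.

Step 1: Find a^-1, the modular inverse of 25 mod 26.
Step 2: We need 25 * a^-1 = 1 (mod 26).
Step 3: 25 * 25 = 625 = 24 * 26 + 1, so a^-1 = 25.
Step 4: D(y) = 25(y - 11) mod 26.
Step 5: Apply to 'D' (y = 3): D(3) = 25 * (3 - 11) mod 26 = 25 * -8 mod 26 = 8 -> 'I'.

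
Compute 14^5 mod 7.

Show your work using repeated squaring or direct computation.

Step 1: Compute 14^5 mod 7 step by step, reducing modulo 7 at each step.
  14^1 mod 7 = 0
  14^2 mod 7 = (0 * 14) mod 7 = 0
  14^3 mod 7 = (0 * 14) mod 7 = 0
  14^4 mod 7 = (0 * 14) mod 7 = 0
  14^5 mod 7 = (0 * 14) mod 7 = 0
Step 2: Result = 0.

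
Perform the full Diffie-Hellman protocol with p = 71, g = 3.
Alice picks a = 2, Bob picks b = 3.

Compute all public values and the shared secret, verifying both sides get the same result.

Step 1: A = g^a mod p = 3^2 mod 71 = 9.
Step 2: B = g^b mod p = 3^3 mod 71 = 27.
Step 3: Alice computes s = B^a mod p = 27^2 mod 71 = 19.
Step 4: Bob computes s = A^b mod p = 9^3 mod 71 = 19.
Both sides agree: shared secret = 19.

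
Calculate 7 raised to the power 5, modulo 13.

Step 1: Compute 7^5 mod 13 step by step, reducing modulo 13 at each step.
  7^1 mod 13 = 7
  7^2 mod 13 = (7 * 7) mod 13 = 10
  7^3 mod 13 = (10 * 7) mod 13 = 5
  7^4 mod 13 = (5 * 7) mod 13 = 9
  7^5 mod 13 = (9 * 7) mod 13 = 11
Step 2: Result = 11.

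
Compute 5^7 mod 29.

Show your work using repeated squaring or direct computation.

Step 1: Compute 5^7 mod 29 step by step, reducing modulo 29 at each step.
  5^1 mod 29 = 5
  5^2 mod 29 = (5 * 5) mod 29 = 25
  5^3 mod 29 = (25 * 5) mod 29 = 9
  5^4 mod 29 = (9 * 5) mod 29 = 16
  5^5 mod 29 = (16 * 5) mod 29 = 22
  5^6 mod 29 = (22 * 5) mod 29 = 23
  5^7 mod 29 = (23 * 5) mod 29 = 28
Step 2: Result = 28.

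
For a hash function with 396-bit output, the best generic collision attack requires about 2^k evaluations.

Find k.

Step 1: The hash has a 396-bit output.
Step 2: Collision resistance means it should be infeasible to find any x != y with h(x) = h(y).
By the birthday bound, a generic collision search succeeds after about sqrt(2^396) = 2^(396/2) = 2^198 evaluations.
Step 3: Security level = 198 bits.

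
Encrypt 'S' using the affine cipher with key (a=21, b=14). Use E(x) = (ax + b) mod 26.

Step 1: Convert 'S' to number: x = 18.
Step 2: E(18) = (21 * 18 + 14) mod 26 = 392 mod 26 = 2.
Step 3: Convert 2 back to letter: C.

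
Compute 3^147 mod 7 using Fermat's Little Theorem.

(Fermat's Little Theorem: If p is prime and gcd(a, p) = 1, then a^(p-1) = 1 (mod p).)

Step 1: Since 7 is prime, by Fermat's Little Theorem: 3^6 = 1 (mod 7).
Step 2: Reduce exponent: 147 mod 6 = 3.
Step 3: So 3^147 = 3^3 (mod 7).
Step 4: 3^3 mod 7 = 6.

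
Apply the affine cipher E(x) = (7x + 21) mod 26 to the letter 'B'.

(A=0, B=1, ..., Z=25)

Step 1: Convert 'B' to number: x = 1.
Step 2: E(1) = (7 * 1 + 21) mod 26 = 28 mod 26 = 2.
Step 3: Convert 2 back to letter: C.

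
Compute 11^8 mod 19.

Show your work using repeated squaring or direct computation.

Step 1: Compute 11^8 mod 19 step by step, reducing modulo 19 at each step.
  11^1 mod 19 = 11
  11^2 mod 19 = (11 * 11) mod 19 = 7
  11^3 mod 19 = (7 * 11) mod 19 = 1
  11^4 mod 19 = (1 * 11) mod 19 = 11
  11^5 mod 19 = (11 * 11) mod 19 = 7
  11^6 mod 19 = (7 * 11) mod 19 = 1
  11^7 mod 19 = (1 * 11) mod 19 = 11
  11^8 mod 19 = (11 * 11) mod 19 = 7
Step 2: Result = 7.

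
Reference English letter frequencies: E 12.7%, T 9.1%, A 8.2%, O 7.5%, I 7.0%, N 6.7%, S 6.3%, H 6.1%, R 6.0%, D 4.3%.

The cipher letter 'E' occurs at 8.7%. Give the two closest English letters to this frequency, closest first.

Step 1: Observed frequency of 'E' is 8.7%.
Step 2: Compute distances to each reference frequency and sort:
  T (9.1%): difference = 0.4% <-- BEST
  A (8.2%): difference = 0.5% <-- RUNNER-UP
  O (7.5%): difference = 1.2%
  I (7.0%): difference = 1.7%
  N (6.7%): difference = 2.0%
Step 3: Most likely is 'T' (9.1%, diff 0.4%); second most likely is 'A' (8.2%, diff 0.5%).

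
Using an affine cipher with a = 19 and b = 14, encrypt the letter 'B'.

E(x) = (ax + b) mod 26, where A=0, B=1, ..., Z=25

Step 1: Convert 'B' to number: x = 1.
Step 2: E(1) = (19 * 1 + 14) mod 26 = 33 mod 26 = 7.
Step 3: Convert 7 back to letter: H.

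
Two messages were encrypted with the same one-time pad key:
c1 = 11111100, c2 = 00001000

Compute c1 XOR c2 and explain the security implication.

Step 1: c1 XOR c2 = (m1 XOR k) XOR (m2 XOR k).
Step 2: By XOR associativity/commutativity: = m1 XOR m2 XOR k XOR k = m1 XOR m2.
Step 3: 11111100 XOR 00001000 = 11110100 = 244.
Step 4: The key cancels out! An attacker learns m1 XOR m2 = 244, revealing the relationship between plaintexts.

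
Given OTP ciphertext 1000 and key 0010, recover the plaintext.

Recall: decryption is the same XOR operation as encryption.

Step 1: XOR ciphertext with key:
  Ciphertext: 1000
  Key:        0010
  XOR:        1010
Step 2: Plaintext = 1010 = 10 in decimal.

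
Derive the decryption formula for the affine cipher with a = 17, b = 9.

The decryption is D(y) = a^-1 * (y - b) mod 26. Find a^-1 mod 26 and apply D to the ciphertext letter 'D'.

Step 1: Find a^-1, the modular inverse of 17 mod 26.
Step 2: We need 17 * a^-1 = 1 (mod 26).
Step 3: 17 * 23 = 391 = 15 * 26 + 1, so a^-1 = 23.
Step 4: D(y) = 23(y - 9) mod 26.
Step 5: Apply to 'D' (y = 3): D(3) = 23 * (3 - 9) mod 26 = 23 * -6 mod 26 = 18 -> 'S'.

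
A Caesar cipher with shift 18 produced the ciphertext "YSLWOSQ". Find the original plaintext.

Step 1: Reverse the shift by subtracting 18 from each letter position.
  Y (position 24) -> position (24-18) mod 26 = 6 -> G
  S (position 18) -> position (18-18) mod 26 = 0 -> A
  L (position 11) -> position (11-18) mod 26 = 19 -> T
  W (position 22) -> position (22-18) mod 26 = 4 -> E
  O (position 14) -> position (14-18) mod 26 = 22 -> W
  S (position 18) -> position (18-18) mod 26 = 0 -> A
  Q (position 16) -> position (16-18) mod 26 = 24 -> Y
Decrypted message: GATEWAY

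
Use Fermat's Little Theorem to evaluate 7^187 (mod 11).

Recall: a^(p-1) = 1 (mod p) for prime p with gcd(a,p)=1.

Step 1: Since 11 is prime, by Fermat's Little Theorem: 7^10 = 1 (mod 11).
Step 2: Reduce exponent: 187 mod 10 = 7.
Step 3: So 7^187 = 7^7 (mod 11).
Step 4: 7^7 mod 11 = 6.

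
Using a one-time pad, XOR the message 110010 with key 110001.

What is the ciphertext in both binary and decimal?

Step 1: Write out the XOR operation bit by bit:
  Message: 110010
  Key:     110001
  XOR:     000011
Step 2: Convert to decimal: 000011 = 3.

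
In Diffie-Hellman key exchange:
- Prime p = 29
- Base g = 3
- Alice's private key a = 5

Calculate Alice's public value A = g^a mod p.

Step 1: A = g^a mod p = 3^5 mod 29.
  3^1 mod 29 = 3
  3^2 mod 29 = (3 * 3) mod 29 = 9
  3^3 mod 29 = (9 * 3) mod 29 = 27
  3^4 mod 29 = (27 * 3) mod 29 = 23
  3^5 mod 29 = (23 * 3) mod 29 = 11
Result: A = 11.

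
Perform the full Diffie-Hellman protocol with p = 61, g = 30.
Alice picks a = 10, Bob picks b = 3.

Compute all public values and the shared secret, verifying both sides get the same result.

Step 1: A = g^a mod p = 30^10 mod 61 = 14.
Step 2: B = g^b mod p = 30^3 mod 61 = 38.
Step 3: Alice computes s = B^a mod p = 38^10 mod 61 = 60.
Step 4: Bob computes s = A^b mod p = 14^3 mod 61 = 60.
Both sides agree: shared secret = 60.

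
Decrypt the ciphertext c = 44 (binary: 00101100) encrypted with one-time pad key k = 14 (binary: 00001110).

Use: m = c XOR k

Step 1: XOR ciphertext with key:
  Ciphertext: 00101100
  Key:        00001110
  XOR:        00100010
Step 2: Plaintext = 00100010 = 34 in decimal.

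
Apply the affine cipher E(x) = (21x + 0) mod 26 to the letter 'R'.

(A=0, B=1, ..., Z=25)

Step 1: Convert 'R' to number: x = 17.
Step 2: E(17) = (21 * 17 + 0) mod 26 = 357 mod 26 = 19.
Step 3: Convert 19 back to letter: T.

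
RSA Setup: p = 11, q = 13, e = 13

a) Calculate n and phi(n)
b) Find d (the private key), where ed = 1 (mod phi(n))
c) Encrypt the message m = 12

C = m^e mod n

Step 1: n = 11 * 13 = 143.
Step 2: phi(n) = (11-1)(13-1) = 10 * 12 = 120.
Step 3: Find d = 13^(-1) mod 120 = 37.
  Verify: 13 * 37 = 481 = 1 (mod 120).
Step 4: C = 12^13 mod 143 = 12.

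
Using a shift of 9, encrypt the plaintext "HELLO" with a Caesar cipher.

Step 1: For each letter, shift forward by 9 positions (mod 26).
  H (position 7) -> position (7+9) mod 26 = 16 -> Q
  E (position 4) -> position (4+9) mod 26 = 13 -> N
  L (position 11) -> position (11+9) mod 26 = 20 -> U
  L (position 11) -> position (11+9) mod 26 = 20 -> U
  O (position 14) -> position (14+9) mod 26 = 23 -> X
Result: QNUUX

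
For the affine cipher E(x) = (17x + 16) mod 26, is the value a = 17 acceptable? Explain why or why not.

Step 1: Compute gcd(17, 26).
Step 2: gcd(17, 26) = 1.
Since gcd = 1, 17 is coprime with 26, so it is a valid key.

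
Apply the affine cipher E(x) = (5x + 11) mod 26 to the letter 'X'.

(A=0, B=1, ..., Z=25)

Step 1: Convert 'X' to number: x = 23.
Step 2: E(23) = (5 * 23 + 11) mod 26 = 126 mod 26 = 22.
Step 3: Convert 22 back to letter: W.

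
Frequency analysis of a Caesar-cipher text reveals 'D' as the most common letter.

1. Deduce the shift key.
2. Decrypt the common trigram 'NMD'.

Step 1: In English, 'E' is the most frequent letter (12.7%).
Step 2: The most frequent ciphertext letter is 'D' (position 3).
Step 3: Shift = (3 - 4) mod 26 = 25.
Step 4: Decrypt 'NMD' by shifting back 25:
  N -> O
  M -> N
  D -> E
Step 5: 'NMD' decrypts to 'ONE'.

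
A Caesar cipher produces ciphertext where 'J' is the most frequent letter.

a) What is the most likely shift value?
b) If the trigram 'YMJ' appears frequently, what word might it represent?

Step 1: In English, 'E' is the most frequent letter (12.7%).
Step 2: The most frequent ciphertext letter is 'J' (position 9).
Step 3: Shift = (9 - 4) mod 26 = 5.
Step 4: Decrypt 'YMJ' by shifting back 5:
  Y -> T
  M -> H
  J -> E
Step 5: 'YMJ' decrypts to 'THE'.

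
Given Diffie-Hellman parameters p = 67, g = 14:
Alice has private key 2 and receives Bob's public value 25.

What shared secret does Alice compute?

Step 1: s = B^a mod p = 25^2 mod 67.
  25^1 mod 67 = 25
  25^2 mod 67 = (25 * 25) mod 67 = 22
Result: shared secret = 22.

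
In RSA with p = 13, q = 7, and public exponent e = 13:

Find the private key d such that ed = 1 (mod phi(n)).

Step 1: n = 13 * 7 = 91.
Step 2: phi(n) = 12 * 6 = 72.
Step 3: Find d such that 13 * d = 1 (mod 72).
Step 4: d = 13^(-1) mod 72 = 61.
Verification: 13 * 61 = 793 = 11 * 72 + 1.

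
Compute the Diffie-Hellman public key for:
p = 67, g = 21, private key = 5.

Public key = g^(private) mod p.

Step 1: A = g^a mod p = 21^5 mod 67.
  21^1 mod 67 = 21
  21^2 mod 67 = (21 * 21) mod 67 = 39
  21^3 mod 67 = (39 * 21) mod 67 = 15
  21^4 mod 67 = (15 * 21) mod 67 = 47
  21^5 mod 67 = (47 * 21) mod 67 = 49
Result: A = 49.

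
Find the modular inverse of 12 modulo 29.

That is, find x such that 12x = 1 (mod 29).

Step 1: We need x such that 12 * x = 1 (mod 29).
Step 2: Using the extended Euclidean algorithm or trial:
  12 * 17 = 204 = 7 * 29 + 1.
Step 3: Since 204 mod 29 = 1, the inverse is x = 17.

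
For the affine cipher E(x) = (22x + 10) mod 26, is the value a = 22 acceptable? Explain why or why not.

Step 1: Compute gcd(22, 26).
Step 2: gcd(22, 26) = 2.
Since gcd = 2 != 1, 22 shares a common factor with 26, so it cannot be used.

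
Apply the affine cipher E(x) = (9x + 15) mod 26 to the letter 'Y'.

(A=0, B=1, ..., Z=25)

Step 1: Convert 'Y' to number: x = 24.
Step 2: E(24) = (9 * 24 + 15) mod 26 = 231 mod 26 = 23.
Step 3: Convert 23 back to letter: X.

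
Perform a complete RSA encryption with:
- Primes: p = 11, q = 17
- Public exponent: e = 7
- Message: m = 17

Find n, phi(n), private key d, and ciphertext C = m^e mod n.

Step 1: n = 11 * 17 = 187.
Step 2: phi(n) = (11-1)(17-1) = 10 * 16 = 160.
Step 3: Find d = 7^(-1) mod 160 = 23.
  Verify: 7 * 23 = 161 = 1 (mod 160).
Step 4: C = 17^7 mod 187 = 85.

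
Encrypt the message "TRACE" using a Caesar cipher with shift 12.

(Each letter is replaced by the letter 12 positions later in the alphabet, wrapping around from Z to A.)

Step 1: For each letter, shift forward by 12 positions (mod 26).
  T (position 19) -> position (19+12) mod 26 = 5 -> F
  R (position 17) -> position (17+12) mod 26 = 3 -> D
  A (position 0) -> position (0+12) mod 26 = 12 -> M
  C (position 2) -> position (2+12) mod 26 = 14 -> O
  E (position 4) -> position (4+12) mod 26 = 16 -> Q
Result: FDMOQ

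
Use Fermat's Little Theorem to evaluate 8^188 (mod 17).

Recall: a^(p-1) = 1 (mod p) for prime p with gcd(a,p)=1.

Step 1: Since 17 is prime, by Fermat's Little Theorem: 8^16 = 1 (mod 17).
Step 2: Reduce exponent: 188 mod 16 = 12.
Step 3: So 8^188 = 8^12 (mod 17).
Step 4: 8^12 mod 17 = 16.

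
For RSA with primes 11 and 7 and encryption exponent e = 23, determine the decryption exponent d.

Step 1: n = 11 * 7 = 77.
Step 2: phi(n) = 10 * 6 = 60.
Step 3: Find d such that 23 * d = 1 (mod 60).
Step 4: d = 23^(-1) mod 60 = 47.
Verification: 23 * 47 = 1081 = 18 * 60 + 1.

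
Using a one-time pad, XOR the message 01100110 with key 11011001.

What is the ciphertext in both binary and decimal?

Step 1: Write out the XOR operation bit by bit:
  Message: 01100110
  Key:     11011001
  XOR:     10111111
Step 2: Convert to decimal: 10111111 = 191.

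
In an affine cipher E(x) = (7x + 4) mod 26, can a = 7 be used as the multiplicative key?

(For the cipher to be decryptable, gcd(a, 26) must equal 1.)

Step 1: Compute gcd(7, 26).
Step 2: gcd(7, 26) = 1.
Since gcd = 1, 7 is coprime with 26, so it is a valid key.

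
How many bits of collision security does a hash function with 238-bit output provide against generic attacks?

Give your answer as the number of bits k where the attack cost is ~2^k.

Step 1: The hash has a 238-bit output.
Step 2: Collision resistance means it should be infeasible to find any x != y with h(x) = h(y).
By the birthday bound, a generic collision search succeeds after about sqrt(2^238) = 2^(238/2) = 2^119 evaluations.
Step 3: Security level = 119 bits.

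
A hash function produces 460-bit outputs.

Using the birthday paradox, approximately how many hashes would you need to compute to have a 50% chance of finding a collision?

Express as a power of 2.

Step 1: The birthday paradox gives collision probability ~50% after sqrt(2^n) = 2^(n/2) hashes.
Step 2: For 460-bit output: 2^(460/2) = 2^230.
Step 3: Approximately 2^230 hash computations needed.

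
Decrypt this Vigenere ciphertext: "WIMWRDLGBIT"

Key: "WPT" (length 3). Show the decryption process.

Step 1: Key 'WPT' has length 3. Extended key: WPTWPTWPTWP
Step 2: Decrypt each position:
  W(22) - W(22) = 0 = A
  I(8) - P(15) = 19 = T
  M(12) - T(19) = 19 = T
  W(22) - W(22) = 0 = A
  R(17) - P(15) = 2 = C
  D(3) - T(19) = 10 = K
  L(11) - W(22) = 15 = P
  G(6) - P(15) = 17 = R
  B(1) - T(19) = 8 = I
  I(8) - W(22) = 12 = M
  T(19) - P(15) = 4 = E
Plaintext: ATTACKPRIME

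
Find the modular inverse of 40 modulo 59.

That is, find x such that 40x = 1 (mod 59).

Step 1: We need x such that 40 * x = 1 (mod 59).
Step 2: Using the extended Euclidean algorithm or trial:
  40 * 31 = 1240 = 21 * 59 + 1.
Step 3: Since 1240 mod 59 = 1, the inverse is x = 31.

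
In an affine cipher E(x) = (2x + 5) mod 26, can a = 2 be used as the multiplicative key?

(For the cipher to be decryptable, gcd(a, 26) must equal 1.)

Step 1: Compute gcd(2, 26).
Step 2: gcd(2, 26) = 2.
Since gcd = 2 != 1, 2 shares a common factor with 26, so it cannot be used.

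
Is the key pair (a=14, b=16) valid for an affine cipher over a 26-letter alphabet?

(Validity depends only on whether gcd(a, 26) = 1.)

Step 1: Compute gcd(14, 26).
Step 2: gcd(14, 26) = 2.
Since gcd = 2 != 1, 14 shares a common factor with 26, so it cannot be used.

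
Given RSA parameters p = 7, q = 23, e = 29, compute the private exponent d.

Step 1: n = 7 * 23 = 161.
Step 2: phi(n) = 6 * 22 = 132.
Step 3: Find d such that 29 * d = 1 (mod 132).
Step 4: d = 29^(-1) mod 132 = 41.
Verification: 29 * 41 = 1189 = 9 * 132 + 1.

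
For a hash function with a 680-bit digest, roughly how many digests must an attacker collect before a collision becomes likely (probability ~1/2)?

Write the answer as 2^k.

Step 1: The birthday paradox gives collision probability ~50% after sqrt(2^n) = 2^(n/2) hashes.
Step 2: For 680-bit output: 2^(680/2) = 2^340.
Step 3: Approximately 2^340 hash computations needed.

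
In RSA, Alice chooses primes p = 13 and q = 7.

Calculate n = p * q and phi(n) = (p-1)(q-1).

Step 1: n = p * q = 13 * 7 = 91.
Step 2: phi(n) = (p-1)(q-1) = 12 * 6 = 72.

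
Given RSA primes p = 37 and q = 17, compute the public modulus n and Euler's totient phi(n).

Step 1: n = p * q = 37 * 17 = 629.
Step 2: phi(n) = (p-1)(q-1) = 36 * 16 = 576.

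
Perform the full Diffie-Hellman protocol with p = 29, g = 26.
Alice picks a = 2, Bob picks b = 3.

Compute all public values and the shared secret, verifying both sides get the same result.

Step 1: A = g^a mod p = 26^2 mod 29 = 9.
Step 2: B = g^b mod p = 26^3 mod 29 = 2.
Step 3: Alice computes s = B^a mod p = 2^2 mod 29 = 4.
Step 4: Bob computes s = A^b mod p = 9^3 mod 29 = 4.
Both sides agree: shared secret = 4.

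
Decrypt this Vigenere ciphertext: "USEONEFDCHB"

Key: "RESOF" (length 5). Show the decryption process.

Step 1: Key 'RESOF' has length 5. Extended key: RESOFRESOFR
Step 2: Decrypt each position:
  U(20) - R(17) = 3 = D
  S(18) - E(4) = 14 = O
  E(4) - S(18) = 12 = M
  O(14) - O(14) = 0 = A
  N(13) - F(5) = 8 = I
  E(4) - R(17) = 13 = N
  F(5) - E(4) = 1 = B
  D(3) - S(18) = 11 = L
  C(2) - O(14) = 14 = O
  H(7) - F(5) = 2 = C
  B(1) - R(17) = 10 = K
Plaintext: DOMAINBLOCK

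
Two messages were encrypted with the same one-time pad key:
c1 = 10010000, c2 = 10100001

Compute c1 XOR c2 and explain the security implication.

Step 1: c1 XOR c2 = (m1 XOR k) XOR (m2 XOR k).
Step 2: By XOR associativity/commutativity: = m1 XOR m2 XOR k XOR k = m1 XOR m2.
Step 3: 10010000 XOR 10100001 = 00110001 = 49.
Step 4: The key cancels out! An attacker learns m1 XOR m2 = 49, revealing the relationship between plaintexts.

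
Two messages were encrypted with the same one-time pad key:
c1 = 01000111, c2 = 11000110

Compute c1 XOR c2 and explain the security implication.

Step 1: c1 XOR c2 = (m1 XOR k) XOR (m2 XOR k).
Step 2: By XOR associativity/commutativity: = m1 XOR m2 XOR k XOR k = m1 XOR m2.
Step 3: 01000111 XOR 11000110 = 10000001 = 129.
Step 4: The key cancels out! An attacker learns m1 XOR m2 = 129, revealing the relationship between plaintexts.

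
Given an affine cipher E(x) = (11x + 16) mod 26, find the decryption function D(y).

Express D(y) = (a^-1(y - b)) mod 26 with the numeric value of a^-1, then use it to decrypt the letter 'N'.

Step 1: Find a^-1, the modular inverse of 11 mod 26.
Step 2: We need 11 * a^-1 = 1 (mod 26).
Step 3: 11 * 19 = 209 = 8 * 26 + 1, so a^-1 = 19.
Step 4: D(y) = 19(y - 16) mod 26.
Step 5: Apply to 'N' (y = 13): D(13) = 19 * (13 - 16) mod 26 = 19 * -3 mod 26 = 21 -> 'V'.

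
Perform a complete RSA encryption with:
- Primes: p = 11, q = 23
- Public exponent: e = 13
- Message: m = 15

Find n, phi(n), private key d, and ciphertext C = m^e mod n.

Step 1: n = 11 * 23 = 253.
Step 2: phi(n) = (11-1)(23-1) = 10 * 22 = 220.
Step 3: Find d = 13^(-1) mod 220 = 17.
  Verify: 13 * 17 = 221 = 1 (mod 220).
Step 4: C = 15^13 mod 253 = 97.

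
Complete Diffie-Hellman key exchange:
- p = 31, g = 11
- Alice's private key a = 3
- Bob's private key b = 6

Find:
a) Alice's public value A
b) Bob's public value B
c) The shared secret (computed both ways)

Step 1: A = g^a mod p = 11^3 mod 31 = 29.
Step 2: B = g^b mod p = 11^6 mod 31 = 4.
Step 3: Alice computes s = B^a mod p = 4^3 mod 31 = 2.
Step 4: Bob computes s = A^b mod p = 29^6 mod 31 = 2.
Both sides agree: shared secret = 2.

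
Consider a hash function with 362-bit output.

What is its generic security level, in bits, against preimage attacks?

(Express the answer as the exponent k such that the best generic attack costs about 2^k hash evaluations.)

Step 1: The hash has a 362-bit output.
Step 2: Preimage resistance means: given a digest h(x), it should be infeasible to find any input that hashes to it.
With a 362-bit output there are 2^362 possible digests, so a generic brute-force preimage search costs about 2^362 evaluations.
Step 3: Security level = 362 bits.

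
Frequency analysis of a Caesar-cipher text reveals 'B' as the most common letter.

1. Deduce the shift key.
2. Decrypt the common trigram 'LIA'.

Step 1: In English, 'E' is the most frequent letter (12.7%).
Step 2: The most frequent ciphertext letter is 'B' (position 1).
Step 3: Shift = (1 - 4) mod 26 = 23.
Step 4: Decrypt 'LIA' by shifting back 23:
  L -> O
  I -> L
  A -> D
Step 5: 'LIA' decrypts to 'OLD'.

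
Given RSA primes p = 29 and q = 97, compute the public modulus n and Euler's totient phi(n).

Step 1: n = p * q = 29 * 97 = 2813.
Step 2: phi(n) = (p-1)(q-1) = 28 * 96 = 2688.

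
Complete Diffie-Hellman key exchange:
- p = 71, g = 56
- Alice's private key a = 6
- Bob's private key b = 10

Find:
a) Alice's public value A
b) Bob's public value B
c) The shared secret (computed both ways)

Step 1: A = g^a mod p = 56^6 mod 71 = 24.
Step 2: B = g^b mod p = 56^10 mod 71 = 48.
Step 3: Alice computes s = B^a mod p = 48^6 mod 71 = 37.
Step 4: Bob computes s = A^b mod p = 24^10 mod 71 = 37.
Both sides agree: shared secret = 37.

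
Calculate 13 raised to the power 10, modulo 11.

Step 1: Compute 13^10 mod 11 step by step, reducing modulo 11 at each step.
  13^1 mod 11 = 2
  13^2 mod 11 = (2 * 13) mod 11 = 4
  13^3 mod 11 = (4 * 13) mod 11 = 8
  13^4 mod 11 = (8 * 13) mod 11 = 5
  13^5 mod 11 = (5 * 13) mod 11 = 10
  13^6 mod 11 = (10 * 13) mod 11 = 9
  13^7 mod 11 = (9 * 13) mod 11 = 7
  13^8 mod 11 = (7 * 13) mod 11 = 3
  13^9 mod 11 = (3 * 13) mod 11 = 6
  13^10 mod 11 = (6 * 13) mod 11 = 1
Step 2: Result = 1.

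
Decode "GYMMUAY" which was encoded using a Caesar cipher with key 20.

Step 1: Reverse the shift by subtracting 20 from each letter position.
  G (position 6) -> position (6-20) mod 26 = 12 -> M
  Y (position 24) -> position (24-20) mod 26 = 4 -> E
  M (position 12) -> position (12-20) mod 26 = 18 -> S
  M (position 12) -> position (12-20) mod 26 = 18 -> S
  U (position 20) -> position (20-20) mod 26 = 0 -> A
  A (position 0) -> position (0-20) mod 26 = 6 -> G
  Y (position 24) -> position (24-20) mod 26 = 4 -> E
Decrypted message: MESSAGE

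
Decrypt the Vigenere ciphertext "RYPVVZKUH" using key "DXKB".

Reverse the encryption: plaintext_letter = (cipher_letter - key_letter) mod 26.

Step 1: Extend key: DXKBDXKBD
Step 2: Decrypt each letter (c - k) mod 26:
  R(17) - D(3) = (17-3) mod 26 = 14 = O
  Y(24) - X(23) = (24-23) mod 26 = 1 = B
  P(15) - K(10) = (15-10) mod 26 = 5 = F
  V(21) - B(1) = (21-1) mod 26 = 20 = U
  V(21) - D(3) = (21-3) mod 26 = 18 = S
  Z(25) - X(23) = (25-23) mod 26 = 2 = C
  K(10) - K(10) = (10-10) mod 26 = 0 = A
  U(20) - B(1) = (20-1) mod 26 = 19 = T
  H(7) - D(3) = (7-3) mod 26 = 4 = E
Plaintext: OBFUSCATE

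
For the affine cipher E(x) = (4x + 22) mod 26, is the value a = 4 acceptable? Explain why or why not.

Step 1: Compute gcd(4, 26).
Step 2: gcd(4, 26) = 2.
Since gcd = 2 != 1, 4 shares a common factor with 26, so it cannot be used.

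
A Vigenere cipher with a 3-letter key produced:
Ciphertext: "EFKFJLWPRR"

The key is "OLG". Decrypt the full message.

Step 1: Key 'OLG' has length 3. Extended key: OLGOLGOLGO
Step 2: Decrypt each position:
  E(4) - O(14) = 16 = Q
  F(5) - L(11) = 20 = U
  K(10) - G(6) = 4 = E
  F(5) - O(14) = 17 = R
  J(9) - L(11) = 24 = Y
  L(11) - G(6) = 5 = F
  W(22) - O(14) = 8 = I
  P(15) - L(11) = 4 = E
  R(17) - G(6) = 11 = L
  R(17) - O(14) = 3 = D
Plaintext: QUERYFIELD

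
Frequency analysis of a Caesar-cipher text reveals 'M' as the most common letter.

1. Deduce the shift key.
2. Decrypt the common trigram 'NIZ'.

Step 1: In English, 'E' is the most frequent letter (12.7%).
Step 2: The most frequent ciphertext letter is 'M' (position 12).
Step 3: Shift = (12 - 4) mod 26 = 8.
Step 4: Decrypt 'NIZ' by shifting back 8:
  N -> F
  I -> A
  Z -> R
Step 5: 'NIZ' decrypts to 'FAR'.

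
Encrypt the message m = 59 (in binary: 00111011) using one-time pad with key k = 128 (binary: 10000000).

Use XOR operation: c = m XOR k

Step 1: Write out the XOR operation bit by bit:
  Message: 00111011
  Key:     10000000
  XOR:     10111011
Step 2: Convert to decimal: 10111011 = 187.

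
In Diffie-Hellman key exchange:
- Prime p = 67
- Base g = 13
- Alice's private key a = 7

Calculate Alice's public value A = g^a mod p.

Step 1: A = g^a mod p = 13^7 mod 67.
  13^1 mod 67 = 13
  13^2 mod 67 = (13 * 13) mod 67 = 35
  13^3 mod 67 = (35 * 13) mod 67 = 53
  13^4 mod 67 = (53 * 13) mod 67 = 19
  13^5 mod 67 = (19 * 13) mod 67 = 46
  13^6 mod 67 = (46 * 13) mod 67 = 62
  13^7 mod 67 = (62 * 13) mod 67 = 2
Result: A = 2.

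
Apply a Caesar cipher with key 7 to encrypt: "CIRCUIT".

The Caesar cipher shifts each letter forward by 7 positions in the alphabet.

Step 1: For each letter, shift forward by 7 positions (mod 26).
  C (position 2) -> position (2+7) mod 26 = 9 -> J
  I (position 8) -> position (8+7) mod 26 = 15 -> P
  R (position 17) -> position (17+7) mod 26 = 24 -> Y
  C (position 2) -> position (2+7) mod 26 = 9 -> J
  U (position 20) -> position (20+7) mod 26 = 1 -> B
  I (position 8) -> position (8+7) mod 26 = 15 -> P
  T (position 19) -> position (19+7) mod 26 = 0 -> A
Result: JPYJBPA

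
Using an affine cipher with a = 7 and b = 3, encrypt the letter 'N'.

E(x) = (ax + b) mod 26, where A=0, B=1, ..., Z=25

Step 1: Convert 'N' to number: x = 13.
Step 2: E(13) = (7 * 13 + 3) mod 26 = 94 mod 26 = 16.
Step 3: Convert 16 back to letter: Q.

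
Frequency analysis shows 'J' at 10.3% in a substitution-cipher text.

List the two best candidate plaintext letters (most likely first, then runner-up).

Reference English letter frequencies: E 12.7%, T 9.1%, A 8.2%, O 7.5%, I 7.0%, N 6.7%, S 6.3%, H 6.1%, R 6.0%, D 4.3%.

Step 1: Observed frequency of 'J' is 10.3%.
Step 2: Compute distances to each reference frequency and sort:
  T (9.1%): difference = 1.2% <-- BEST
  A (8.2%): difference = 2.1% <-- RUNNER-UP
  E (12.7%): difference = 2.4%
  O (7.5%): difference = 2.8%
  I (7.0%): difference = 3.3%
Step 3: Most likely is 'T' (9.1%, diff 1.2%); second most likely is 'A' (8.2%, diff 2.1%).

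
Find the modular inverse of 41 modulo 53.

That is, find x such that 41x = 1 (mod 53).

Step 1: We need x such that 41 * x = 1 (mod 53).
Step 2: Using the extended Euclidean algorithm or trial:
  41 * 22 = 902 = 17 * 53 + 1.
Step 3: Since 902 mod 53 = 1, the inverse is x = 22.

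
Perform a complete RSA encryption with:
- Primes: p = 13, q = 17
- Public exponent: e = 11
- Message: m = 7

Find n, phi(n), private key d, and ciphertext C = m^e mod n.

Step 1: n = 13 * 17 = 221.
Step 2: phi(n) = (13-1)(17-1) = 12 * 16 = 192.
Step 3: Find d = 11^(-1) mod 192 = 35.
  Verify: 11 * 35 = 385 = 1 (mod 192).
Step 4: C = 7^11 mod 221 = 184.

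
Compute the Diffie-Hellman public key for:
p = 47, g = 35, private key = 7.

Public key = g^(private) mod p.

Step 1: A = g^a mod p = 35^7 mod 47.
  35^1 mod 47 = 35
  35^2 mod 47 = (35 * 35) mod 47 = 3
  35^3 mod 47 = (3 * 35) mod 47 = 11
  35^4 mod 47 = (11 * 35) mod 47 = 9
  35^5 mod 47 = (9 * 35) mod 47 = 33
  35^6 mod 47 = (33 * 35) mod 47 = 27
  35^7 mod 47 = (27 * 35) mod 47 = 5
Result: A = 5.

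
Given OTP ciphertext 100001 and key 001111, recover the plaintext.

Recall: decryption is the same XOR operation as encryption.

Step 1: XOR ciphertext with key:
  Ciphertext: 100001
  Key:        001111
  XOR:        101110
Step 2: Plaintext = 101110 = 46 in decimal.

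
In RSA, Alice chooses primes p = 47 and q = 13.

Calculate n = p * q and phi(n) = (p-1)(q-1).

Step 1: n = p * q = 47 * 13 = 611.
Step 2: phi(n) = (p-1)(q-1) = 46 * 12 = 552.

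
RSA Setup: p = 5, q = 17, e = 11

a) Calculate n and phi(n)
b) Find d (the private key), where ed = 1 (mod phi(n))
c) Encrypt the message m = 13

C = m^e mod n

Step 1: n = 5 * 17 = 85.
Step 2: phi(n) = (5-1)(17-1) = 4 * 16 = 64.
Step 3: Find d = 11^(-1) mod 64 = 35.
  Verify: 11 * 35 = 385 = 1 (mod 64).
Step 4: C = 13^11 mod 85 = 72.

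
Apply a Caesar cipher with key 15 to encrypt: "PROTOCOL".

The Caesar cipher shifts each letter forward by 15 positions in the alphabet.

Step 1: For each letter, shift forward by 15 positions (mod 26).
  P (position 15) -> position (15+15) mod 26 = 4 -> E
  R (position 17) -> position (17+15) mod 26 = 6 -> G
  O (position 14) -> position (14+15) mod 26 = 3 -> D
  T (position 19) -> position (19+15) mod 26 = 8 -> I
  O (position 14) -> position (14+15) mod 26 = 3 -> D
  C (position 2) -> position (2+15) mod 26 = 17 -> R
  O (position 14) -> position (14+15) mod 26 = 3 -> D
  L (position 11) -> position (11+15) mod 26 = 0 -> A
Result: EGDIDRDA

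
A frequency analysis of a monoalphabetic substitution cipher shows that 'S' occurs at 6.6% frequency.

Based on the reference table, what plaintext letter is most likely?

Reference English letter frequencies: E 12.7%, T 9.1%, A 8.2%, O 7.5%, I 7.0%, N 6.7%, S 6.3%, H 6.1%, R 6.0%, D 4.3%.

Step 1: The observed frequency is 6.6%.
Step 2: Compare with English frequencies:
  E: 12.7% (difference: 6.1%)
  T: 9.1% (difference: 2.5%)
  A: 8.2% (difference: 1.6%)
  O: 7.5% (difference: 0.9%)
  I: 7.0% (difference: 0.4%)
  N: 6.7% (difference: 0.1%) <-- closest
  S: 6.3% (difference: 0.3%)
  H: 6.1% (difference: 0.5%)
  R: 6.0% (difference: 0.6%)
  D: 4.3% (difference: 2.3%)
Step 3: 'S' most likely represents 'N' (frequency 6.7%).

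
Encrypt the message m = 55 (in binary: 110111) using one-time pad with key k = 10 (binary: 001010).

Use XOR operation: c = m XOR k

Step 1: Write out the XOR operation bit by bit:
  Message: 110111
  Key:     001010
  XOR:     111101
Step 2: Convert to decimal: 111101 = 61.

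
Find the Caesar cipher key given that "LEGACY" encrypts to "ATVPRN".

Step 1: Compare first letters: L (position 11) -> A (position 0).
Step 2: Shift = (0 - 11) mod 26 = 15.
The shift value is 15.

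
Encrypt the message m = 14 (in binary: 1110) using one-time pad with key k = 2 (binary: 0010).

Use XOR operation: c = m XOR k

Step 1: Write out the XOR operation bit by bit:
  Message: 1110
  Key:     0010
  XOR:     1100
Step 2: Convert to decimal: 1100 = 12.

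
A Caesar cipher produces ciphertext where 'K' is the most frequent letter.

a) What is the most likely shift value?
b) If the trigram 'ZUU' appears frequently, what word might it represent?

Step 1: In English, 'E' is the most frequent letter (12.7%).
Step 2: The most frequent ciphertext letter is 'K' (position 10).
Step 3: Shift = (10 - 4) mod 26 = 6.
Step 4: Decrypt 'ZUU' by shifting back 6:
  Z -> T
  U -> O
  U -> O
Step 5: 'ZUU' decrypts to 'TOO'.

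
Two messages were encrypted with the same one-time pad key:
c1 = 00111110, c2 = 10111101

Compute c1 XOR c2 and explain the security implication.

Step 1: c1 XOR c2 = (m1 XOR k) XOR (m2 XOR k).
Step 2: By XOR associativity/commutativity: = m1 XOR m2 XOR k XOR k = m1 XOR m2.
Step 3: 00111110 XOR 10111101 = 10000011 = 131.
Step 4: The key cancels out! An attacker learns m1 XOR m2 = 131, revealing the relationship between plaintexts.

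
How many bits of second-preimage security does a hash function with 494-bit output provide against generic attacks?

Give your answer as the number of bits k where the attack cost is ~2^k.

Step 1: The hash has a 494-bit output.
Step 2: Second-preimage resistance means: given a specific input x, it should be infeasible to find a different y with h(y) = h(x).
With a 494-bit output, a generic search for a second preimage costs about 2^494 evaluations (each trial matches the fixed target with probability 2^-494).
Step 3: Security level = 494 bits.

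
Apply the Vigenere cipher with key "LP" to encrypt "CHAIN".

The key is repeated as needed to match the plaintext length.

Step 1: Repeat key to match plaintext length:
  Plaintext: CHAIN
  Key:       LPLPL
Step 2: Encrypt each letter:
  C(2) + L(11) = (2+11) mod 26 = 13 = N
  H(7) + P(15) = (7+15) mod 26 = 22 = W
  A(0) + L(11) = (0+11) mod 26 = 11 = L
  I(8) + P(15) = (8+15) mod 26 = 23 = X
  N(13) + L(11) = (13+11) mod 26 = 24 = Y
Ciphertext: NWLXY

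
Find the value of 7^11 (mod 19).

Step 1: Compute 7^11 mod 19 step by step, reducing modulo 19 at each step.
  7^1 mod 19 = 7
  7^2 mod 19 = (7 * 7) mod 19 = 11
  7^3 mod 19 = (11 * 7) mod 19 = 1
  7^4 mod 19 = (1 * 7) mod 19 = 7
  7^5 mod 19 = (7 * 7) mod 19 = 11
  7^6 mod 19 = (11 * 7) mod 19 = 1
  7^7 mod 19 = (1 * 7) mod 19 = 7
  7^8 mod 19 = (7 * 7) mod 19 = 11
  7^9 mod 19 = (11 * 7) mod 19 = 1
  7^10 mod 19 = (1 * 7) mod 19 = 7
  7^11 mod 19 = (7 * 7) mod 19 = 11
Step 2: Result = 11.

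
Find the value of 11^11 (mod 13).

Step 1: Compute 11^11 mod 13 step by step, reducing modulo 13 at each step.
  11^1 mod 13 = 11
  11^2 mod 13 = (11 * 11) mod 13 = 4
  11^3 mod 13 = (4 * 11) mod 13 = 5
  11^4 mod 13 = (5 * 11) mod 13 = 3
  11^5 mod 13 = (3 * 11) mod 13 = 7
  11^6 mod 13 = (7 * 11) mod 13 = 12
  11^7 mod 13 = (12 * 11) mod 13 = 2
  11^8 mod 13 = (2 * 11) mod 13 = 9
  11^9 mod 13 = (9 * 11) mod 13 = 8
  11^10 mod 13 = (8 * 11) mod 13 = 10
  11^11 mod 13 = (10 * 11) mod 13 = 6
Step 2: Result = 6.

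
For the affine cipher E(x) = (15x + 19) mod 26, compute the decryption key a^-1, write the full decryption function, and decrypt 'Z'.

Step 1: Find a^-1, the modular inverse of 15 mod 26.
Step 2: We need 15 * a^-1 = 1 (mod 26).
Step 3: 15 * 7 = 105 = 4 * 26 + 1, so a^-1 = 7.
Step 4: D(y) = 7(y - 19) mod 26.
Step 5: Apply to 'Z' (y = 25): D(25) = 7 * (25 - 19) mod 26 = 7 * 6 mod 26 = 16 -> 'Q'.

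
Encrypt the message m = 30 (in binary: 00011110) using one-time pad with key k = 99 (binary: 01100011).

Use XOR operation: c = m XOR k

Step 1: Write out the XOR operation bit by bit:
  Message: 00011110
  Key:     01100011
  XOR:     01111101
Step 2: Convert to decimal: 01111101 = 125.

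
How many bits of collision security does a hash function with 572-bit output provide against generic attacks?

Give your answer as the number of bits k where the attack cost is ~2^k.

Step 1: The hash has a 572-bit output.
Step 2: Collision resistance means it should be infeasible to find any x != y with h(x) = h(y).
By the birthday bound, a generic collision search succeeds after about sqrt(2^572) = 2^(572/2) = 2^286 evaluations.
Step 3: Security level = 286 bits.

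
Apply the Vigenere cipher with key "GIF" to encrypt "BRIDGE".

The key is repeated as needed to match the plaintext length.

Step 1: Repeat key to match plaintext length:
  Plaintext: BRIDGE
  Key:       GIFGIF
Step 2: Encrypt each letter:
  B(1) + G(6) = (1+6) mod 26 = 7 = H
  R(17) + I(8) = (17+8) mod 26 = 25 = Z
  I(8) + F(5) = (8+5) mod 26 = 13 = N
  D(3) + G(6) = (3+6) mod 26 = 9 = J
  G(6) + I(8) = (6+8) mod 26 = 14 = O
  E(4) + F(5) = (4+5) mod 26 = 9 = J
Ciphertext: HZNJOJ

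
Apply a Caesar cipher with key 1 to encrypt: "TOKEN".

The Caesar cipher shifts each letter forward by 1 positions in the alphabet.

Step 1: For each letter, shift forward by 1 positions (mod 26).
  T (position 19) -> position (19+1) mod 26 = 20 -> U
  O (position 14) -> position (14+1) mod 26 = 15 -> P
  K (position 10) -> position (10+1) mod 26 = 11 -> L
  E (position 4) -> position (4+1) mod 26 = 5 -> F
  N (position 13) -> position (13+1) mod 26 = 14 -> O
Result: UPLFO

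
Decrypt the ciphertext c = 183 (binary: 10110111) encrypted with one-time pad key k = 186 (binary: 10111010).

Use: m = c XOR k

Step 1: XOR ciphertext with key:
  Ciphertext: 10110111
  Key:        10111010
  XOR:        00001101
Step 2: Plaintext = 00001101 = 13 in decimal.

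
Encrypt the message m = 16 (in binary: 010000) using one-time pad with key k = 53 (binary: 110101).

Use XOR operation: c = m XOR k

Step 1: Write out the XOR operation bit by bit:
  Message: 010000
  Key:     110101
  XOR:     100101
Step 2: Convert to decimal: 100101 = 37.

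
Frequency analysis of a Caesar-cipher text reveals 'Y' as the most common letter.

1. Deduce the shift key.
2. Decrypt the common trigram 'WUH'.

Step 1: In English, 'E' is the most frequent letter (12.7%).
Step 2: The most frequent ciphertext letter is 'Y' (position 24).
Step 3: Shift = (24 - 4) mod 26 = 20.
Step 4: Decrypt 'WUH' by shifting back 20:
  W -> C
  U -> A
  H -> N
Step 5: 'WUH' decrypts to 'CAN'.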